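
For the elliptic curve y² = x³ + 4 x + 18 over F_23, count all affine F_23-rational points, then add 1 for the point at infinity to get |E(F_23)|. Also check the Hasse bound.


Affine points = {(0, 8), (0, 15), (1, 0), (4, 11), (4, 12), (5, 5), (5, 18), (9, 1), (9, 22), (10, 0), (11, 6), (11, 17), (12, 0), (13, 6), (13, 17), (14, 9), (14, 14), (15, 7), (15, 16), (17, 10), (17, 13), (20, 5), (20, 18), (21, 5), (21, 18), (22, 6), (22, 17)}; affine count = 27; |E(F_23)| = 28.

Discriminant check: Δ ∝ 4a³ + 27b² = 4·4³ + 27·18² = 4·64 + 27·324 ≡ 11 (mod 23). Nonzero ⇒ E is nonsingular.
For each x ∈ F_23, compute rhs = x³ + 4·x + 18 mod 23, then count y ∈ F_23 with y² ≡ rhs.
  x = 0: rhs = 18, matching y values: 8, 15 (2 points).
  x = 1: rhs = 0, matching y values: 0 (1 points).
  x = 2: rhs = 11, matching y values: none (0 points).
  x = 3: rhs = 11, matching y values: none (0 points).
  x = 4: rhs = 6, matching y values: 11, 12 (2 points).
  x = 5: rhs = 2, matching y values: 5, 18 (2 points).
  x = 6: rhs = 5, matching y values: none (0 points).
  x = 7: rhs = 21, matching y values: none (0 points).
  x = 8: rhs = 10, matching y values: none (0 points).
  x = 9: rhs = 1, matching y values: 1, 22 (2 points).
  x = 10: rhs = 0, matching y values: 0 (1 points).
  x = 11: rhs = 13, matching y values: 6, 17 (2 points).
  x = 12: rhs = 0, matching y values: 0 (1 points).
  x = 13: rhs = 13, matching y values: 6, 17 (2 points).
  x = 14: rhs = 12, matching y values: 9, 14 (2 points).
  x = 15: rhs = 3, matching y values: 7, 16 (2 points).
  x = 16: rhs = 15, matching y values: none (0 points).
  x = 17: rhs = 8, matching y values: 10, 13 (2 points).
  x = 18: rhs = 11, matching y values: none (0 points).
  x = 19: rhs = 7, matching y values: none (0 points).
  x = 20: rhs = 2, matching y values: 5, 18 (2 points).
  x = 21: rhs = 2, matching y values: 5, 18 (2 points).
  x = 22: rhs = 13, matching y values: 6, 17 (2 points).
Total affine count: 27.
Full point count |E(F_23)| = 27 + 1 = 28.
Hasse bound: |28 − (23+1)| = |4| = 4 ≤ 2√23 ≈ 9.5917 ✓.


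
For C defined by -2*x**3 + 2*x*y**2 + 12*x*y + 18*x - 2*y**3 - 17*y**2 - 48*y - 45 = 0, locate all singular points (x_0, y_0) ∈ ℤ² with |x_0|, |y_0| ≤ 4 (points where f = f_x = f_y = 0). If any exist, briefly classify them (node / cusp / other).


Singular points: {(0, -3)}; classification: cusp.

Compute partial derivatives:
  f_x = -6*x**2 + 2*y**2 + 12*y + 18.
  f_y = 4*x*y + 12*x - 6*y**2 - 34*y - 48.
Scan x_0 ∈ {−4, ..., 4}. For each x_0, f_y(x_0, y) is a polynomial in y; find its integer roots y ∈ {−4, ..., 4}, then test f_x and f at those candidates.
  x = -4: f_y(-4, y) = -6*y**2 - 50*y - 96; vanishes at y ∈ {-3}. (-4, -3): f_x = -96 ≠ 0.
  x = -3: f_y(-3, y) = -6*y**2 - 46*y - 84; vanishes at y ∈ {-3}. (-3, -3): f_x = -54 ≠ 0.
  x = -2: f_y(-2, y) = -6*y**2 - 42*y - 72; vanishes at y ∈ {-4, -3}. (-2, -4): f_x = -22 ≠ 0; (-2, -3): f_x = -24 ≠ 0.
  x = -1: f_y(-1, y) = -6*y**2 - 38*y - 60; vanishes at y ∈ {-3}. (-1, -3): f_x = -6 ≠ 0.
  x = 0: f_y(0, y) = -6*y**2 - 34*y - 48; vanishes at y ∈ {-3}. (0, -3): f_x = 0, f = 0 — SINGULAR.
  x = 1: f_y(1, y) = -6*y**2 - 30*y - 36; vanishes at y ∈ {-3, -2}. (1, -3): f_x = -6 ≠ 0; (1, -2): f_x = -4 ≠ 0.
  x = 2: f_y(2, y) = -6*y**2 - 26*y - 24; vanishes at y ∈ {-3}. (2, -3): f_x = -24 ≠ 0.
  x = 3: f_y(3, y) = -6*y**2 - 22*y - 12; vanishes at y ∈ {-3}. (3, -3): f_x = -54 ≠ 0.
  x = 4: f_y(4, y) = -6*y**2 - 18*y; vanishes at y ∈ {-3, 0}. (4, -3): f_x = -96 ≠ 0; (4, 0): f_x = -78 ≠ 0.
Only singular point on the grid: (0, -3).
Classify: substitute x = 0 + u, y = -3 + v and expand: f = -2*u**3 + 2*u*v**2 - 2*v**3 + v**2.
No constant or linear terms (consistent with a singular point). Quadratic part: v**2. Cubic part: -2*u**3 + 2*u*v**2 - 2*v**3.
The quadratic part v**2 is a perfect square, so there is a single (double) tangent line v = 0, i.e. y = -3. Restricting the cubic part to that line (v = 0) leaves -2*u**3 ≠ 0, so f is not divisible by v and the branch is v² ≈ 2*u**3 to lowest order — this is a cusp.
Classification: cusp.


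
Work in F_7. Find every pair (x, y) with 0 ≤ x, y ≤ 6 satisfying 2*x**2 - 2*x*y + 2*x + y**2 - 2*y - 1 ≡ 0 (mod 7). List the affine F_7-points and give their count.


Affine F_7-points: {(0, 4), (0, 5), (1, 1), (1, 3), (3, 4), (4, 5), (6, 1), (6, 6)}; count = 8.

For each of the 49 pairs (x, y) ∈ F_7², evaluate f(x, y) mod 7. Record the zeros.
  x = 0: [0↦6, 1↦5, 2↦6, 3↦2, 4↦0, 5↦0, 6↦2]  zeros at y ∈ {4, 5}
  x = 1: [0↦3, 1↦0, 2↦6, 3↦0, 4↦3, 5↦1, 6↦1]  zeros at y ∈ {1, 3}
  x = 2: [0↦4, 1↦6, 2↦3, 3↦2, 4↦3, 5↦6, 6↦4]  zeros at y ∈ ∅
  x = 3: [0↦2, 1↦2, 2↦4, 3↦1, 4↦0, 5↦1, 6↦4]  zeros at y ∈ {4}
  x = 4: [0↦4, 1↦2, 2↦2, 3↦4, 4↦1, 5↦0, 6↦1]  zeros at y ∈ {5}
  x = 5: [0↦3, 1↦6, 2↦4, 3↦4, 4↦6, 5↦3, 6↦2]  zeros at y ∈ ∅
  x = 6: [0↦6, 1↦0, 2↦3, 3↦1, 4↦1, 5↦3, 6↦0]  zeros at y ∈ {1, 6}
Collecting zeros: affine points = {(0, 4), (0, 5), (1, 1), (1, 3), (3, 4), (4, 5), (6, 1), (6, 6)}.
Total count |C(F_7)_aff| = 8.


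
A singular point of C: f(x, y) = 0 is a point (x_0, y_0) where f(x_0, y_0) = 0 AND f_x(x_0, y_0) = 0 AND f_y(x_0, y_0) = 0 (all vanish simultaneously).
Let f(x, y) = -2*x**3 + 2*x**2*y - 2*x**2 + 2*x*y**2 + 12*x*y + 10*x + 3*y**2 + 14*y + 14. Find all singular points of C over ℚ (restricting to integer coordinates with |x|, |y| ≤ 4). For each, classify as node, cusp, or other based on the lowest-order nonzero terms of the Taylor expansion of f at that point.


Singular points: {(-1, -2)}; classification: cusp.

Compute partial derivatives:
  f_x = -6*x**2 + 4*x*y - 4*x + 2*y**2 + 12*y + 10.
  f_y = 2*x**2 + 4*x*y + 12*x + 6*y + 14.
Scan x_0 ∈ {−4, ..., 4}. For each x_0, f_y(x_0, y) is a polynomial in y; find its integer roots y ∈ {−4, ..., 4}, then test f_x and f at those candidates.
  x = -4: f_y(-4, y) = -10*y - 2; no integer root y with |y| ≤ 4.
  x = -3: f_y(-3, y) = -6*y - 4; no integer root y with |y| ≤ 4.
  x = -2: f_y(-2, y) = -2*y - 2; vanishes at y ∈ {-1}. (-2, -1): f_x = -8 ≠ 0.
  x = -1: f_y(-1, y) = 2*y + 4; vanishes at y ∈ {-2}. (-1, -2): f_x = 0, f = 0 — SINGULAR.
  x = 0: f_y(0, y) = 6*y + 14; no integer root y with |y| ≤ 4.
  x = 1: f_y(1, y) = 10*y + 28; no integer root y with |y| ≤ 4.
  x = 2: f_y(2, y) = 14*y + 46; no integer root y with |y| ≤ 4.
  x = 3: f_y(3, y) = 18*y + 68; no integer root y with |y| ≤ 4.
  x = 4: f_y(4, y) = 22*y + 94; no integer root y with |y| ≤ 4.
Only singular point on the grid: (-1, -2).
Classify: substitute x = -1 + u, y = -2 + v and expand: f = -2*u**3 + 2*u**2*v + 2*u*v**2 + v**2.
No constant or linear terms (consistent with a singular point). Quadratic part: v**2. Cubic part: -2*u**3 + 2*u**2*v + 2*u*v**2.
The quadratic part v**2 is a perfect square, so there is a single (double) tangent line v = 0, i.e. y = -2. Restricting the cubic part to that line (v = 0) leaves -2*u**3 ≠ 0, so f is not divisible by v and the branch is v² ≈ 2*u**3 to lowest order — this is a cusp.
Classification: cusp.


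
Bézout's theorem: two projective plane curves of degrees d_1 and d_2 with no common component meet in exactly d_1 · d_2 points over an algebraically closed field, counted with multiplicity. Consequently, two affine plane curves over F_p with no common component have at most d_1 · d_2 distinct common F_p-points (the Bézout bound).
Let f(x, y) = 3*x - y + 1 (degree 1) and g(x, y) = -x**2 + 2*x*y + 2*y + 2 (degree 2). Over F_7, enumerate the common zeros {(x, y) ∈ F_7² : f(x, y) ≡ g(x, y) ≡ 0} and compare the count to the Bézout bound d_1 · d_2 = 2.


Common zeros: ∅; count = 0; Bézout bound = 2.

deg(f) = 1, deg(g) = 2, so Bézout bound = 2.
Scan x ∈ F_7. For each x, list the y ∈ F_7 with f(x, y) ≡ 0 and those with g(x, y) ≡ 0 (mod 7); the common zeros in that column are the intersection.
  x = 0: f ≡ 0 at y ∈ {1}; g ≡ 0 at y ∈ {6}; common: ∅.
  x = 1: f ≡ 0 at y ∈ {4}; g ≡ 0 at y ∈ {5}; common: ∅.
  x = 2: f ≡ 0 at y ∈ {0}; g ≡ 0 at y ∈ {5}; common: ∅.
  x = 3: f ≡ 0 at y ∈ {3}; g ≡ 0 at y ∈ {0}; common: ∅.
  x = 4: f ≡ 0 at y ∈ {6}; g ≡ 0 at y ∈ {0}; common: ∅.
  x = 5: f ≡ 0 at y ∈ {2}; g ≡ 0 at y ∈ {6}; common: ∅.
  x = 6: f ≡ 0 at y ∈ {5}; g ≡ 0 at y ∈ ∅; common: ∅.
Collecting: common zeros = ∅, so the count is 0.
Comparison with the Bézout bound: 0 ≤ 2 = deg(f)·deg(g), as expected for curves with no common component (the affine F_7-count falls short of the bound because intersections may lie at infinity, over extension fields, or carry multiplicity).


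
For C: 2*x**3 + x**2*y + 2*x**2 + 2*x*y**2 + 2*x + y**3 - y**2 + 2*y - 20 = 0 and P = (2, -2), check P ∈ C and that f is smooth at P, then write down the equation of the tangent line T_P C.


Tangent line at P: 34*x + 6*y - 56 = 0.

Step 1: f(2, -2) = 0, so P lies on C.
Step 2: partial derivatives
  f_x(x, y) = 6*x**2 + 2*x*y + 4*x + 2*y**2 + 2, f_y(x, y) = x**2 + 4*x*y + 3*y**2 - 2*y + 2.
  f_x(P) = 34, f_y(P) = 6 (gradient nonzero, so P is smooth).
Step 3: tangent line at P: 34·(x − 2) + 6·(y − -2) = 0.
Expanding: 34*x + 6*y - 56 = 0.


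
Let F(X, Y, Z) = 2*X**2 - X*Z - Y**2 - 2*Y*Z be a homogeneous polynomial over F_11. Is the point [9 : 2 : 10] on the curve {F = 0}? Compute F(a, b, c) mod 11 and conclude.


F(9,2,10) ≡ 6 (mod 11); P is NOT on the curve.

Evaluate F(9, 2, 10) term-by-term (mod 11).
  2*X**2 ↦ 2·81·1·1 = 162
  -X*Z ↦ -1·9·1·10 = -90
  -Y**2 ↦ -1·1·4·1 = -4
  -2*Y*Z ↦ -2·1·2·10 = -40
Sum: F(9, 2, 10) = (162) + (-90) + (-4) + (-40) = 28.
Reducing mod 11: 28 ≡ 6 (mod 11).
Since F(a, b, c) ≡ 6 ≠ 0 (mod 11), P does NOT lie on the curve.


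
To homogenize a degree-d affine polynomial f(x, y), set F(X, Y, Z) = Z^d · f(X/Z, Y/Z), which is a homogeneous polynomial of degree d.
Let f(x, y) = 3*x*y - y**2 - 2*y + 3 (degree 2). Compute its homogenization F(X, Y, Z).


F(X, Y, Z) = 3*X*Y - Y**2 - 2*Y*Z + 3*Z**2

deg(f) = 2.
Substitute x = X/Z, y = Y/Z into f, then multiply by Z^2.
  monomial 3·x^1·y^1 ↦ 3·X^1·Y^1·Z^0.
  monomial -1·x^0·y^2 ↦ -1·X^0·Y^2·Z^0.
  monomial -2·x^0·y^1 ↦ -2·X^0·Y^1·Z^1.
  monomial 3·x^0·y^0 ↦ 3·X^0·Y^0·Z^2.
Collecting: F(X, Y, Z) = 3*X*Y - Y**2 - 2*Y*Z + 3*Z**2.


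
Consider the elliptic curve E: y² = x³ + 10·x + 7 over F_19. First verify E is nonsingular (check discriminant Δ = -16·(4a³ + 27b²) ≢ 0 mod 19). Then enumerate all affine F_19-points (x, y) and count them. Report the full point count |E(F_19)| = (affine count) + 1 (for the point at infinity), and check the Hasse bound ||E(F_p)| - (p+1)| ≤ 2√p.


Affine points = {(0, 8), (0, 11), (2, 4), (2, 15), (3, 8), (3, 11), (4, 4), (4, 15), (5, 7), (5, 12), (6, 6), (6, 13), (9, 3), (9, 16), (10, 9), (10, 10), (11, 2), (11, 17), (13, 4), (13, 15), (15, 6), (15, 13), (16, 8), (16, 11), (17, 6), (17, 13)}; affine count = 26; |E(F_19)| = 27.

Discriminant check: Δ ∝ 4a³ + 27b² = 4·10³ + 27·7² = 4·1000 + 27·49 ≡ 3 (mod 19). Nonzero ⇒ E is nonsingular.
For each x ∈ F_19, compute rhs = x³ + 10·x + 7 mod 19, then count y ∈ F_19 with y² ≡ rhs.
  x = 0: rhs = 7, matching y values: 8, 11 (2 points).
  x = 1: rhs = 18, matching y values: none (0 points).
  x = 2: rhs = 16, matching y values: 4, 15 (2 points).
  x = 3: rhs = 7, matching y values: 8, 11 (2 points).
  x = 4: rhs = 16, matching y values: 4, 15 (2 points).
  x = 5: rhs = 11, matching y values: 7, 12 (2 points).
  x = 6: rhs = 17, matching y values: 6, 13 (2 points).
  x = 7: rhs = 2, matching y values: none (0 points).
  x = 8: rhs = 10, matching y values: none (0 points).
  x = 9: rhs = 9, matching y values: 3, 16 (2 points).
  x = 10: rhs = 5, matching y values: 9, 10 (2 points).
  x = 11: rhs = 4, matching y values: 2, 17 (2 points).
  x = 12: rhs = 12, matching y values: none (0 points).
  x = 13: rhs = 16, matching y values: 4, 15 (2 points).
  x = 14: rhs = 3, matching y values: none (0 points).
  x = 15: rhs = 17, matching y values: 6, 13 (2 points).
  x = 16: rhs = 7, matching y values: 8, 11 (2 points).
  x = 17: rhs = 17, matching y values: 6, 13 (2 points).
  x = 18: rhs = 15, matching y values: none (0 points).
Total affine count: 26.
Full point count |E(F_19)| = 26 + 1 = 27.
Hasse bound: |27 − (19+1)| = |7| = 7 ≤ 2√19 ≈ 8.7178 ✓.


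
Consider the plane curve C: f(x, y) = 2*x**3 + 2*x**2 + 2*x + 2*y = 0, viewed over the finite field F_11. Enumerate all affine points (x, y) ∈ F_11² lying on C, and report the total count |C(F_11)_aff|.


Affine F_11-points: {(0, 0), (1, 8), (2, 8), (3, 5), (4, 4), (5, 10), (6, 6), (7, 8), (8, 10), (9, 6), (10, 1)}; count = 11.

For each of the 121 pairs (x, y) ∈ F_11², evaluate f(x, y) mod 11. Record the zeros.
  x = 0: [0↦0, 1↦2, 2↦4, 3↦6, 4↦8, 5↦10, 6↦1, 7↦3, 8↦5, 9↦7, 10↦9]  zeros at y ∈ {0}
  x = 1: [0↦6, 1↦8, 2↦10, 3↦1, 4↦3, 5↦5, 6↦7, 7↦9, 8↦0, 9↦2, 10↦4]  zeros at y ∈ {8}
  x = 2: [0↦6, 1↦8, 2↦10, 3↦1, 4↦3, 5↦5, 6↦7, 7↦9, 8↦0, 9↦2, 10↦4]  zeros at y ∈ {8}
  x = 3: [0↦1, 1↦3, 2↦5, 3↦7, 4↦9, 5↦0, 6↦2, 7↦4, 8↦6, 9↦8, 10↦10]  zeros at y ∈ {5}
  x = 4: [0↦3, 1↦5, 2↦7, 3↦9, 4↦0, 5↦2, 6↦4, 7↦6, 8↦8, 9↦10, 10↦1]  zeros at y ∈ {4}
  x = 5: [0↦2, 1↦4, 2↦6, 3↦8, 4↦10, 5↦1, 6↦3, 7↦5, 8↦7, 9↦9, 10↦0]  zeros at y ∈ {10}
  x = 6: [0↦10, 1↦1, 2↦3, 3↦5, 4↦7, 5↦9, 6↦0, 7↦2, 8↦4, 9↦6, 10↦8]  zeros at y ∈ {6}
  x = 7: [0↦6, 1↦8, 2↦10, 3↦1, 4↦3, 5↦5, 6↦7, 7↦9, 8↦0, 9↦2, 10↦4]  zeros at y ∈ {8}
  x = 8: [0↦2, 1↦4, 2↦6, 3↦8, 4↦10, 5↦1, 6↦3, 7↦5, 8↦7, 9↦9, 10↦0]  zeros at y ∈ {10}
  x = 9: [0↦10, 1↦1, 2↦3, 3↦5, 4↦7, 5↦9, 6↦0, 7↦2, 8↦4, 9↦6, 10↦8]  zeros at y ∈ {6}
  x = 10: [0↦9, 1↦0, 2↦2, 3↦4, 4↦6, 5↦8, 6↦10, 7↦1, 8↦3, 9↦5, 10↦7]  zeros at y ∈ {1}
Collecting zeros: affine points = {(0, 0), (1, 8), (2, 8), (3, 5), (4, 4), (5, 10), (6, 6), (7, 8), (8, 10), (9, 6), (10, 1)}.
Total count |C(F_11)_aff| = 11.


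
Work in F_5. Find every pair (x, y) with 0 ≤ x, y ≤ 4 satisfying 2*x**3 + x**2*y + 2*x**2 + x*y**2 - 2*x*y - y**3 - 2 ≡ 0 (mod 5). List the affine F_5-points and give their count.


Affine F_5-points: {(0, 2), (1, 4), (2, 4), (3, 0), (3, 1), (3, 2), (4, 4)}; count = 7.

For each of the 25 pairs (x, y) ∈ F_5², evaluate f(x, y) mod 5. Record the zeros.
  x = 0: [0↦3, 1↦2, 2↦0, 3↦1, 4↦4]  zeros at y ∈ {2}
  x = 1: [0↦2, 1↦1, 2↦1, 3↦1, 4↦0]  zeros at y ∈ {4}
  x = 2: [0↦2, 1↦3, 2↦2, 3↦3, 4↦0]  zeros at y ∈ {4}
  x = 3: [0↦0, 1↦0, 2↦0, 3↦4, 4↦1]  zeros at y ∈ {0, 1, 2}
  x = 4: [0↦3, 1↦4, 2↦2, 3↦1, 4↦0]  zeros at y ∈ {4}
Collecting zeros: affine points = {(0, 2), (1, 4), (2, 4), (3, 0), (3, 1), (3, 2), (4, 4)}.
Total count |C(F_5)_aff| = 7.


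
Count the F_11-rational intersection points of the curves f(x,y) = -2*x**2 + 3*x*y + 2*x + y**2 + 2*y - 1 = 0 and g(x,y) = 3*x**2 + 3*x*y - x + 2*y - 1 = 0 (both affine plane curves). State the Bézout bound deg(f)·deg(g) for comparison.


Common zeros: ∅; count = 0; Bézout bound = 4.

deg(f) = 2, deg(g) = 2, so Bézout bound = 4.
Scan x ∈ F_11. For each x, list the y ∈ F_11 with f(x, y) ≡ 0 and those with g(x, y) ≡ 0 (mod 11); the common zeros in that column are the intersection.
  x = 0: f ≡ 0 at y ∈ ∅; g ≡ 0 at y ∈ {6}; common: ∅.
  x = 1: f ≡ 0 at y ∈ ∅; g ≡ 0 at y ∈ {2}; common: ∅.
  x = 2: f ≡ 0 at y ∈ ∅; g ≡ 0 at y ∈ {3}; common: ∅.
  x = 3: f ≡ 0 at y ∈ ∅; g ≡ 0 at y ∈ ∅; common: ∅.
  x = 4: f ≡ 0 at y ∈ ∅; g ≡ 0 at y ∈ {4}; common: ∅.
  x = 5: f ≡ 0 at y ∈ ∅; g ≡ 0 at y ∈ {5}; common: ∅.
  x = 6: f ≡ 0 at y ∈ ∅; g ≡ 0 at y ∈ {1}; common: ∅.
  x = 7: f ≡ 0 at y ∈ {5}; g ≡ 0 at y ∈ {4}; common: ∅.
  x = 8: f ≡ 0 at y ∈ ∅; g ≡ 0 at y ∈ {1}; common: ∅.
  x = 9: f ≡ 0 at y ∈ ∅; g ≡ 0 at y ∈ {6}; common: ∅.
  x = 10: f ≡ 0 at y ∈ ∅; g ≡ 0 at y ∈ {3}; common: ∅.
Collecting: common zeros = ∅, so the count is 0.
Comparison with the Bézout bound: 0 ≤ 4 = deg(f)·deg(g), as expected for curves with no common component (the affine F_11-count falls short of the bound because intersections may lie at infinity, over extension fields, or carry multiplicity).


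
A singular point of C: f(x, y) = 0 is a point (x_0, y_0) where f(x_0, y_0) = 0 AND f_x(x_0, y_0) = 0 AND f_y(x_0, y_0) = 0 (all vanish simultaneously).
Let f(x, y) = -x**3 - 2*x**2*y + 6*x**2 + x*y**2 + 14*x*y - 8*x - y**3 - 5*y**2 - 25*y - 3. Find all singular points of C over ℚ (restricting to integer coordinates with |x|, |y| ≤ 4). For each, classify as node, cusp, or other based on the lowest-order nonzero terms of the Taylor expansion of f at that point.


Singular points: {(3, -1)}; classification: node.

Compute partial derivatives:
  f_x = -3*x**2 - 4*x*y + 12*x + y**2 + 14*y - 8.
  f_y = -2*x**2 + 2*x*y + 14*x - 3*y**2 - 10*y - 25.
Scan x_0 ∈ {−4, ..., 4}. For each x_0, f_y(x_0, y) is a polynomial in y; find its integer roots y ∈ {−4, ..., 4}, then test f_x and f at those candidates.
  x = -4: f_y(-4, y) = -3*y**2 - 18*y - 113; no integer root y with |y| ≤ 4.
  x = -3: f_y(-3, y) = -3*y**2 - 16*y - 85; no integer root y with |y| ≤ 4.
  x = -2: f_y(-2, y) = -3*y**2 - 14*y - 61; no integer root y with |y| ≤ 4.
  x = -1: f_y(-1, y) = -3*y**2 - 12*y - 41; no integer root y with |y| ≤ 4.
  x = 0: f_y(0, y) = -3*y**2 - 10*y - 25; no integer root y with |y| ≤ 4.
  x = 1: f_y(1, y) = -3*y**2 - 8*y - 13; no integer root y with |y| ≤ 4.
  x = 2: f_y(2, y) = -3*y**2 - 6*y - 5; no integer root y with |y| ≤ 4.
  x = 3: f_y(3, y) = -3*y**2 - 4*y - 1; vanishes at y ∈ {-1}. (3, -1): f_x = 0, f = 0 — SINGULAR.
  x = 4: f_y(4, y) = -3*y**2 - 2*y - 1; no integer root y with |y| ≤ 4.
Only singular point on the grid: (3, -1).
Classify: substitute x = 3 + u, y = -1 + v and expand: f = -u**3 - 2*u**2*v - u**2 + u*v**2 - v**3 + v**2.
No constant or linear terms (consistent with a singular point). Quadratic part: -u**2 + v**2. Cubic part: -u**3 - 2*u**2*v + u*v**2 - v**3.
The quadratic part v**2 - u**2 = (v − u)(v + u) splits into two distinct linear factors, so there are two distinct tangent lines y − -1 = ±(x − 3) — this is a node (ordinary double point).
Classification: node.


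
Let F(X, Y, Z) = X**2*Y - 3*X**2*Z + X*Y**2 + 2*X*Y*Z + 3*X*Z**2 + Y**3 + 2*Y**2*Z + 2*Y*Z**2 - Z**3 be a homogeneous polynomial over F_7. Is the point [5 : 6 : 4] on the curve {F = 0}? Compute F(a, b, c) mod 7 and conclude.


F(5,6,4) ≡ 1 (mod 7); P is NOT on the curve.

Evaluate F(5, 6, 4) term-by-term (mod 7).
  X**2*Y ↦ 1·25·6·1 = 150
  -3*X**2*Z ↦ -3·25·1·4 = -300
  X*Y**2 ↦ 1·5·36·1 = 180
  2*X*Y*Z ↦ 2·5·6·4 = 240
  3*X*Z**2 ↦ 3·5·1·16 = 240
  Y**3 ↦ 1·1·216·1 = 216
  2*Y**2*Z ↦ 2·1·36·4 = 288
  2*Y*Z**2 ↦ 2·1·6·16 = 192
  -Z**3 ↦ -1·1·1·64 = -64
Sum: F(5, 6, 4) = (150) + (-300) + (180) + (240) + (240) + (216) + (288) + (192) + (-64) = 1142.
Reducing mod 7: 1142 ≡ 1 (mod 7).
Since F(a, b, c) ≡ 1 ≠ 0 (mod 7), P does NOT lie on the curve.


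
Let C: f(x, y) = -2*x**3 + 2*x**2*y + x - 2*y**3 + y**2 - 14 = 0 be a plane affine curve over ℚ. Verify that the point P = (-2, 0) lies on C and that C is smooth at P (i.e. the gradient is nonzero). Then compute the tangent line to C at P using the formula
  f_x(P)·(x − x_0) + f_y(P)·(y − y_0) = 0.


Tangent line at P: -23*x + 8*y - 46 = 0.

Step 1: f(-2, 0) = 0, so P lies on C.
Step 2: partial derivatives
  f_x(x, y) = -6*x**2 + 4*x*y + 1, f_y(x, y) = 2*x**2 - 6*y**2 + 2*y.
  f_x(P) = -23, f_y(P) = 8 (gradient nonzero, so P is smooth).
Step 3: tangent line at P: -23·(x − -2) + 8·(y − 0) = 0.
Expanding: -23*x + 8*y - 46 = 0.


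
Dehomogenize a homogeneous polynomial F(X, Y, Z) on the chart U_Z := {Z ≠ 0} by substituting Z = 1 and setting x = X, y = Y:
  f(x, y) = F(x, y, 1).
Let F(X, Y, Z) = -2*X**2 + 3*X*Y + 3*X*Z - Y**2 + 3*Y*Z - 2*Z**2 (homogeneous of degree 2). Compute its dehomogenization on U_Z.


f(x, y) = -2*x**2 + 3*x*y + 3*x - y**2 + 3*y - 2

On U_Z we set Z = 1. Each monomial c·X^i·Y^j·Z^k in F becomes c·x^i·y^j·1^k = c·x^i·y^j.
Substituting Z = 1: F(X, Y, 1) = -2*x**2 + 3*x*y + 3*x - y**2 + 3*y - 2.
Note: deg(f) ≤ deg(F) = 2; strict inequality happens when F is divisible by Z (lost terms).


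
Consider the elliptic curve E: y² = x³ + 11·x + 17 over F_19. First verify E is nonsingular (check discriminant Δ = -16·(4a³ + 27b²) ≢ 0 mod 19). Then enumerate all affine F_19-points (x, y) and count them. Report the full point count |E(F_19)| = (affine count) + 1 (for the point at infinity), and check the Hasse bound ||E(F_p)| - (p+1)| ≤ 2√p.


Affine points = {(0, 6), (0, 13), (2, 3), (2, 16), (3, 1), (3, 18), (4, 7), (4, 12), (5, 8), (5, 11), (7, 0), (8, 3), (8, 16), (9, 3), (9, 16), (10, 5), (10, 14), (11, 5), (11, 14), (13, 1), (13, 18), (15, 2), (15, 17), (17, 5), (17, 14), (18, 9), (18, 10)}; affine count = 27; |E(F_19)| = 28.

Discriminant check: Δ ∝ 4a³ + 27b² = 4·11³ + 27·17² = 4·1331 + 27·289 ≡ 17 (mod 19). Nonzero ⇒ E is nonsingular.
For each x ∈ F_19, compute rhs = x³ + 11·x + 17 mod 19, then count y ∈ F_19 with y² ≡ rhs.
  x = 0: rhs = 17, matching y values: 6, 13 (2 points).
  x = 1: rhs = 10, matching y values: none (0 points).
  x = 2: rhs = 9, matching y values: 3, 16 (2 points).
  x = 3: rhs = 1, matching y values: 1, 18 (2 points).
  x = 4: rhs = 11, matching y values: 7, 12 (2 points).
  x = 5: rhs = 7, matching y values: 8, 11 (2 points).
  x = 6: rhs = 14, matching y values: none (0 points).
  x = 7: rhs = 0, matching y values: 0 (1 points).
  x = 8: rhs = 9, matching y values: 3, 16 (2 points).
  x = 9: rhs = 9, matching y values: 3, 16 (2 points).
  x = 10: rhs = 6, matching y values: 5, 14 (2 points).
  x = 11: rhs = 6, matching y values: 5, 14 (2 points).
  x = 12: rhs = 15, matching y values: none (0 points).
  x = 13: rhs = 1, matching y values: 1, 18 (2 points).
  x = 14: rhs = 8, matching y values: none (0 points).
  x = 15: rhs = 4, matching y values: 2, 17 (2 points).
  x = 16: rhs = 14, matching y values: none (0 points).
  x = 17: rhs = 6, matching y values: 5, 14 (2 points).
  x = 18: rhs = 5, matching y values: 9, 10 (2 points).
Total affine count: 27.
Full point count |E(F_19)| = 27 + 1 = 28.
Hasse bound: |28 − (19+1)| = |8| = 8 ≤ 2√19 ≈ 8.7178 ✓.


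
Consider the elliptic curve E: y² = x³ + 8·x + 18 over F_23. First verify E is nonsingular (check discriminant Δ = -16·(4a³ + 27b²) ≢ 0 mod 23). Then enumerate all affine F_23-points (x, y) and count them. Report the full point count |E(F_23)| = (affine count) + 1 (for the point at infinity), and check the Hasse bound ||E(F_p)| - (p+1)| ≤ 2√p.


Affine points = {(0, 8), (0, 15), (1, 2), (1, 21), (3, 0), (6, 11), (6, 12), (7, 7), (7, 16), (12, 5), (12, 18), (20, 6), (20, 17), (22, 3), (22, 20)}; affine count = 15; |E(F_23)| = 16.

Discriminant check: Δ ∝ 4a³ + 27b² = 4·8³ + 27·18² = 4·512 + 27·324 ≡ 9 (mod 23). Nonzero ⇒ E is nonsingular.
For each x ∈ F_23, compute rhs = x³ + 8·x + 18 mod 23, then count y ∈ F_23 with y² ≡ rhs.
  x = 0: rhs = 18, matching y values: 8, 15 (2 points).
  x = 1: rhs = 4, matching y values: 2, 21 (2 points).
  x = 2: rhs = 19, matching y values: none (0 points).
  x = 3: rhs = 0, matching y values: 0 (1 points).
  x = 4: rhs = 22, matching y values: none (0 points).
  x = 5: rhs = 22, matching y values: none (0 points).
  x = 6: rhs = 6, matching y values: 11, 12 (2 points).
  x = 7: rhs = 3, matching y values: 7, 16 (2 points).
  x = 8: rhs = 19, matching y values: none (0 points).
  x = 9: rhs = 14, matching y values: none (0 points).
  x = 10: rhs = 17, matching y values: none (0 points).
  x = 11: rhs = 11, matching y values: none (0 points).
  x = 12: rhs = 2, matching y values: 5, 18 (2 points).
  x = 13: rhs = 19, matching y values: none (0 points).
  x = 14: rhs = 22, matching y values: none (0 points).
  x = 15: rhs = 17, matching y values: none (0 points).
  x = 16: rhs = 10, matching y values: none (0 points).
  x = 17: rhs = 7, matching y values: none (0 points).
  x = 18: rhs = 14, matching y values: none (0 points).
  x = 19: rhs = 14, matching y values: none (0 points).
  x = 20: rhs = 13, matching y values: 6, 17 (2 points).
  x = 21: rhs = 17, matching y values: none (0 points).
  x = 22: rhs = 9, matching y values: 3, 20 (2 points).
Total affine count: 15.
Full point count |E(F_23)| = 15 + 1 = 16.
Hasse bound: |16 − (23+1)| = |-8| = 8 ≤ 2√23 ≈ 9.5917 ✓.


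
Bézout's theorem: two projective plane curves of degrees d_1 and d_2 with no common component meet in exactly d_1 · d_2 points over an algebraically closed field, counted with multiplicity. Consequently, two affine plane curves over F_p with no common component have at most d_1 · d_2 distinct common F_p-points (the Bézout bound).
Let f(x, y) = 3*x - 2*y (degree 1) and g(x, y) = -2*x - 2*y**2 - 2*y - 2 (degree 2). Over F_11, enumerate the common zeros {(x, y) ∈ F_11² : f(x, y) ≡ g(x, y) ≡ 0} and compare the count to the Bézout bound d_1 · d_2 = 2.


Common zeros: {(8, 1)}; count = 1; Bézout bound = 2.

deg(f) = 1, deg(g) = 2, so Bézout bound = 2.
Scan x ∈ F_11. For each x, list the y ∈ F_11 with f(x, y) ≡ 0 and those with g(x, y) ≡ 0 (mod 11); the common zeros in that column are the intersection.
  x = 0: f ≡ 0 at y ∈ {0}; g ≡ 0 at y ∈ ∅; common: ∅.
  x = 1: f ≡ 0 at y ∈ {7}; g ≡ 0 at y ∈ {4, 6}; common: ∅.
  x = 2: f ≡ 0 at y ∈ {3}; g ≡ 0 at y ∈ {5}; common: ∅.
  x = 3: f ≡ 0 at y ∈ {10}; g ≡ 0 at y ∈ ∅; common: ∅.
  x = 4: f ≡ 0 at y ∈ {6}; g ≡ 0 at y ∈ {2, 8}; common: ∅.
  x = 5: f ≡ 0 at y ∈ {2}; g ≡ 0 at y ∈ ∅; common: ∅.
  x = 6: f ≡ 0 at y ∈ {9}; g ≡ 0 at y ∈ ∅; common: ∅.
  x = 7: f ≡ 0 at y ∈ {5}; g ≡ 0 at y ∈ ∅; common: ∅.
  x = 8: f ≡ 0 at y ∈ {1}; g ≡ 0 at y ∈ {1, 9}; common: {1}.
  x = 9: f ≡ 0 at y ∈ {8}; g ≡ 0 at y ∈ {3, 7}; common: ∅.
  x = 10: f ≡ 0 at y ∈ {4}; g ≡ 0 at y ∈ {0, 10}; common: ∅.
Collecting: common zeros = {(8, 1)}, so the count is 1.
Comparison with the Bézout bound: 1 ≤ 2 = deg(f)·deg(g), as expected for curves with no common component (the affine F_11-count falls short of the bound because intersections may lie at infinity, over extension fields, or carry multiplicity).


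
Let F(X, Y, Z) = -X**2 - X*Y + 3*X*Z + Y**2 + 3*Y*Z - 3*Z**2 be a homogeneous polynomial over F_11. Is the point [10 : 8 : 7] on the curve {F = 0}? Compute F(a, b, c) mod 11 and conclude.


F(10,8,7) ≡ 5 (mod 11); P is NOT on the curve.

Evaluate F(10, 8, 7) term-by-term (mod 11).
  -X**2 ↦ -1·100·1·1 = -100
  -X*Y ↦ -1·10·8·1 = -80
  3*X*Z ↦ 3·10·1·7 = 210
  Y**2 ↦ 1·1·64·1 = 64
  3*Y*Z ↦ 3·1·8·7 = 168
  -3*Z**2 ↦ -3·1·1·49 = -147
Sum: F(10, 8, 7) = (-100) + (-80) + (210) + (64) + (168) + (-147) = 115.
Reducing mod 11: 115 ≡ 5 (mod 11).
Since F(a, b, c) ≡ 5 ≠ 0 (mod 11), P does NOT lie on the curve.


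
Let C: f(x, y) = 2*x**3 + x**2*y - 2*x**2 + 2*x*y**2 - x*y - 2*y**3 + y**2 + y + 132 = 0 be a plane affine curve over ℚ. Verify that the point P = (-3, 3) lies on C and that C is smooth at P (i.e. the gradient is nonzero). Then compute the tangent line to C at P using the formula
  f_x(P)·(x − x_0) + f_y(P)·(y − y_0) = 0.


Tangent line at P: 63*x - 71*y + 402 = 0.

Step 1: f(-3, 3) = 0, so P lies on C.
Step 2: partial derivatives
  f_x(x, y) = 6*x**2 + 2*x*y - 4*x + 2*y**2 - y, f_y(x, y) = x**2 + 4*x*y - x - 6*y**2 + 2*y + 1.
  f_x(P) = 63, f_y(P) = -71 (gradient nonzero, so P is smooth).
Step 3: tangent line at P: 63·(x − -3) + -71·(y − 3) = 0.
Expanding: 63*x - 71*y + 402 = 0.


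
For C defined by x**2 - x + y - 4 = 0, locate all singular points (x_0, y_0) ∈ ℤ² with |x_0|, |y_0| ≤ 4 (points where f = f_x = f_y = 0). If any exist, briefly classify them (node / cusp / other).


No singular points in the scanned grid; C is smooth there.

Compute partial derivatives:
  f_x = 2*x - 1.
  f_y = 1.
f_y = 1 is a nonzero constant, so f_y never vanishes: no point (x, y) can satisfy f = f_x = f_y = 0. In particular no (x, y) ∈ {−4, ..., 4}² is singular; the curve is smooth.


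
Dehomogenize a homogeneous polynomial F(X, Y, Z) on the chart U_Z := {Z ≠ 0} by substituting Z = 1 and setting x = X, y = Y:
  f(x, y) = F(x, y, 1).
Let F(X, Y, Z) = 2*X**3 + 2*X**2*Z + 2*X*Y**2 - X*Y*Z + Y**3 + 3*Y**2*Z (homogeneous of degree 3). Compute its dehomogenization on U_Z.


f(x, y) = 2*x**3 + 2*x**2 + 2*x*y**2 - x*y + y**3 + 3*y**2

On U_Z we set Z = 1. Each monomial c·X^i·Y^j·Z^k in F becomes c·x^i·y^j·1^k = c·x^i·y^j.
Substituting Z = 1: F(X, Y, 1) = 2*x**3 + 2*x**2 + 2*x*y**2 - x*y + y**3 + 3*y**2.
Note: deg(f) ≤ deg(F) = 3; strict inequality happens when F is divisible by Z (lost terms).


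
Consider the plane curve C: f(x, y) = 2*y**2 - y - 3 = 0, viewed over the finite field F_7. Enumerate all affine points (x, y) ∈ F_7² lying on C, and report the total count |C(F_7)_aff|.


Affine F_7-points: {(0, 5), (0, 6), (1, 5), (1, 6), (2, 5), (2, 6), (3, 5), (3, 6), (4, 5), (4, 6), (5, 5), (5, 6), (6, 5), (6, 6)}; count = 14.

For each of the 49 pairs (x, y) ∈ F_7², evaluate f(x, y) mod 7. Record the zeros.
  x = 0: [0↦4, 1↦5, 2↦3, 3↦5, 4↦4, 5↦0, 6↦0]  zeros at y ∈ {5, 6}
  x = 1: [0↦4, 1↦5, 2↦3, 3↦5, 4↦4, 5↦0, 6↦0]  zeros at y ∈ {5, 6}
  x = 2: [0↦4, 1↦5, 2↦3, 3↦5, 4↦4, 5↦0, 6↦0]  zeros at y ∈ {5, 6}
  x = 3: [0↦4, 1↦5, 2↦3, 3↦5, 4↦4, 5↦0, 6↦0]  zeros at y ∈ {5, 6}
  x = 4: [0↦4, 1↦5, 2↦3, 3↦5, 4↦4, 5↦0, 6↦0]  zeros at y ∈ {5, 6}
  x = 5: [0↦4, 1↦5, 2↦3, 3↦5, 4↦4, 5↦0, 6↦0]  zeros at y ∈ {5, 6}
  x = 6: [0↦4, 1↦5, 2↦3, 3↦5, 4↦4, 5↦0, 6↦0]  zeros at y ∈ {5, 6}
Collecting zeros: affine points = {(0, 5), (0, 6), (1, 5), (1, 6), (2, 5), (2, 6), (3, 5), (3, 6), (4, 5), (4, 6), (5, 5), (5, 6), (6, 5), (6, 6)}.
Total count |C(F_7)_aff| = 14.


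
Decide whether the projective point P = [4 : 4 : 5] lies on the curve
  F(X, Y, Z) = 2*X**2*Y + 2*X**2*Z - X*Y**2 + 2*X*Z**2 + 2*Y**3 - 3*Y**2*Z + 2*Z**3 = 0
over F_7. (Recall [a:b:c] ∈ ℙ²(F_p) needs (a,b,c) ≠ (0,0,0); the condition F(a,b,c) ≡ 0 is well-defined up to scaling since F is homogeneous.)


F(4,4,5) ≡ 2 (mod 7); P is NOT on the curve.

Evaluate F(4, 4, 5) term-by-term (mod 7).
  2*X**2*Y ↦ 2·16·4·1 = 128
  2*X**2*Z ↦ 2·16·1·5 = 160
  -X*Y**2 ↦ -1·4·16·1 = -64
  2*X*Z**2 ↦ 2·4·1·25 = 200
  2*Y**3 ↦ 2·1·64·1 = 128
  -3*Y**2*Z ↦ -3·1·16·5 = -240
  2*Z**3 ↦ 2·1·1·125 = 250
Sum: F(4, 4, 5) = (128) + (160) + (-64) + (200) + (128) + (-240) + (250) = 562.
Reducing mod 7: 562 ≡ 2 (mod 7).
Since F(a, b, c) ≡ 2 ≠ 0 (mod 7), P does NOT lie on the curve.


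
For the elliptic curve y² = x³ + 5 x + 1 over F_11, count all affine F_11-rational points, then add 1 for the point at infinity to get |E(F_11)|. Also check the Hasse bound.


Affine points = {(0, 1), (0, 10), (6, 4), (6, 7), (7, 4), (7, 7), (8, 5), (8, 6), (9, 4), (9, 7)}; affine count = 10; |E(F_11)| = 11.

Discriminant check: Δ ∝ 4a³ + 27b² = 4·5³ + 27·1² = 4·125 + 27·1 ≡ 10 (mod 11). Nonzero ⇒ E is nonsingular.
For each x ∈ F_11, compute rhs = x³ + 5·x + 1 mod 11, then count y ∈ F_11 with y² ≡ rhs.
  x = 0: rhs = 1, matching y values: 1, 10 (2 points).
  x = 1: rhs = 7, matching y values: none (0 points).
  x = 2: rhs = 8, matching y values: none (0 points).
  x = 3: rhs = 10, matching y values: none (0 points).
  x = 4: rhs = 8, matching y values: none (0 points).
  x = 5: rhs = 8, matching y values: none (0 points).
  x = 6: rhs = 5, matching y values: 4, 7 (2 points).
  x = 7: rhs = 5, matching y values: 4, 7 (2 points).
  x = 8: rhs = 3, matching y values: 5, 6 (2 points).
  x = 9: rhs = 5, matching y values: 4, 7 (2 points).
  x = 10: rhs = 6, matching y values: none (0 points).
Total affine count: 10.
Full point count |E(F_11)| = 10 + 1 = 11.
Hasse bound: |11 − (11+1)| = |-1| = 1 ≤ 2√11 ≈ 6.6332 ✓.


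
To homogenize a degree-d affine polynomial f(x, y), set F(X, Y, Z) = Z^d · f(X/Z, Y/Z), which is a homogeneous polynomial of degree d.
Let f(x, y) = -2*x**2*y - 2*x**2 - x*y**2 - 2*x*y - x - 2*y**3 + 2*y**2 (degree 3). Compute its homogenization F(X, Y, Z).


F(X, Y, Z) = -2*X**2*Y - 2*X**2*Z - X*Y**2 - 2*X*Y*Z - X*Z**2 - 2*Y**3 + 2*Y**2*Z

deg(f) = 3.
Substitute x = X/Z, y = Y/Z into f, then multiply by Z^3.
  monomial -2·x^2·y^1 ↦ -2·X^2·Y^1·Z^0.
  monomial -2·x^2·y^0 ↦ -2·X^2·Y^0·Z^1.
  monomial -1·x^1·y^2 ↦ -1·X^1·Y^2·Z^0.
  monomial -2·x^1·y^1 ↦ -2·X^1·Y^1·Z^1.
  monomial -1·x^1·y^0 ↦ -1·X^1·Y^0·Z^2.
  monomial -2·x^0·y^3 ↦ -2·X^0·Y^3·Z^0.
  monomial 2·x^0·y^2 ↦ 2·X^0·Y^2·Z^1.
Collecting: F(X, Y, Z) = -2*X**2*Y - 2*X**2*Z - X*Y**2 - 2*X*Y*Z - X*Z**2 - 2*Y**3 + 2*Y**2*Z.


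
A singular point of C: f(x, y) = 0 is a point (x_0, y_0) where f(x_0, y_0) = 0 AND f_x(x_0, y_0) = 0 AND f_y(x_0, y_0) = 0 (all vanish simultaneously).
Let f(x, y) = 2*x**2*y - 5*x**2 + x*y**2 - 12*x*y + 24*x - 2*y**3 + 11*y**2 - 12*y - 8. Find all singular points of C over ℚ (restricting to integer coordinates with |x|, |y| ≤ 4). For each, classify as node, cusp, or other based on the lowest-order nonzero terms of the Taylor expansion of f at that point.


Singular points: {(2, 2)}; classification: node.

Compute partial derivatives:
  f_x = 4*x*y - 10*x + y**2 - 12*y + 24.
  f_y = 2*x**2 + 2*x*y - 12*x - 6*y**2 + 22*y - 12.
Scan x_0 ∈ {−4, ..., 4}. For each x_0, f_y(x_0, y) is a polynomial in y; find its integer roots y ∈ {−4, ..., 4}, then test f_x and f at those candidates.
  x = -4: f_y(-4, y) = -6*y**2 + 14*y + 68; no integer root y with |y| ≤ 4.
  x = -3: f_y(-3, y) = -6*y**2 + 16*y + 42; no integer root y with |y| ≤ 4.
  x = -2: f_y(-2, y) = -6*y**2 + 18*y + 20; no integer root y with |y| ≤ 4.
  x = -1: f_y(-1, y) = -6*y**2 + 20*y + 2; no integer root y with |y| ≤ 4.
  x = 0: f_y(0, y) = -6*y**2 + 22*y - 12; vanishes at y ∈ {3}. (0, 3): f_x = -3 ≠ 0.
  x = 1: f_y(1, y) = -6*y**2 + 24*y - 22; no integer root y with |y| ≤ 4.
  x = 2: f_y(2, y) = -6*y**2 + 26*y - 28; vanishes at y ∈ {2}. (2, 2): f_x = 0, f = 0 — SINGULAR.
  x = 3: f_y(3, y) = -6*y**2 + 28*y - 30; vanishes at y ∈ {3}. (3, 3): f_x = 3 ≠ 0.
  x = 4: f_y(4, y) = -6*y**2 + 30*y - 28; no integer root y with |y| ≤ 4.
Only singular point on the grid: (2, 2).
Classify: substitute x = 2 + u, y = 2 + v and expand: f = 2*u**2*v - u**2 + u*v**2 - 2*v**3 + v**2.
No constant or linear terms (consistent with a singular point). Quadratic part: -u**2 + v**2. Cubic part: 2*u**2*v + u*v**2 - 2*v**3.
The quadratic part v**2 - u**2 = (v − u)(v + u) splits into two distinct linear factors, so there are two distinct tangent lines y − 2 = ±(x − 2) — this is a node (ordinary double point).
Classification: node.


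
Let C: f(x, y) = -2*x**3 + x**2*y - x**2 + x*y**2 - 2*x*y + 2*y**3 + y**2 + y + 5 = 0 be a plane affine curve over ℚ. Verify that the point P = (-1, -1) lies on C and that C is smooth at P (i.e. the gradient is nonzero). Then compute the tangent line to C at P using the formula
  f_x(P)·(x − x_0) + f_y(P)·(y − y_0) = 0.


Tangent line at P: x + 10*y + 11 = 0.

Step 1: f(-1, -1) = 0, so P lies on C.
Step 2: partial derivatives
  f_x(x, y) = -6*x**2 + 2*x*y - 2*x + y**2 - 2*y, f_y(x, y) = x**2 + 2*x*y - 2*x + 6*y**2 + 2*y + 1.
  f_x(P) = 1, f_y(P) = 10 (gradient nonzero, so P is smooth).
Step 3: tangent line at P: 1·(x − -1) + 10·(y − -1) = 0.
Expanding: x + 10*y + 11 = 0.


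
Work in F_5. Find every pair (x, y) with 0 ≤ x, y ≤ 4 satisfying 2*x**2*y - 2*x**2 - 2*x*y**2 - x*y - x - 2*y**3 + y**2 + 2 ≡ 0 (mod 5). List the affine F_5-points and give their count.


Affine F_5-points: {(0, 2), (0, 4), (2, 4), (3, 2), (4, 1)}; count = 5.

For each of the 25 pairs (x, y) ∈ F_5², evaluate f(x, y) mod 5. Record the zeros.
  x = 0: [0↦2, 1↦1, 2↦0, 3↦2, 4↦0]  zeros at y ∈ {2, 4}
  x = 1: [0↦4, 1↦2, 2↦1, 3↦4, 4↦4]  zeros at y ∈ ∅
  x = 2: [0↦2, 1↦3, 2↦1, 3↦4, 4↦0]  zeros at y ∈ {4}
  x = 3: [0↦1, 1↦4, 2↦0, 3↦2, 4↦3]  zeros at y ∈ {2}
  x = 4: [0↦1, 1↦0, 2↦3, 3↦3, 4↦3]  zeros at y ∈ {1}
Collecting zeros: affine points = {(0, 2), (0, 4), (2, 4), (3, 2), (4, 1)}.
Total count |C(F_5)_aff| = 5.


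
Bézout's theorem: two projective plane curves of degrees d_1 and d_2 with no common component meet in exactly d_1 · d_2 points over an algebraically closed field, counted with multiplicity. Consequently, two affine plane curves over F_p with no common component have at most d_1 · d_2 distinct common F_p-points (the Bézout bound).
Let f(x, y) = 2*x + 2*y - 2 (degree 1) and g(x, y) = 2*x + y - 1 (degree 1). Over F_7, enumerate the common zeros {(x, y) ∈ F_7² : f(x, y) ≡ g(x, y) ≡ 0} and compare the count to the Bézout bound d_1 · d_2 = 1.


Common zeros: {(0, 1)}; count = 1; Bézout bound = 1.

deg(f) = 1, deg(g) = 1, so Bézout bound = 1.
Scan x ∈ F_7. For each x, list the y ∈ F_7 with f(x, y) ≡ 0 and those with g(x, y) ≡ 0 (mod 7); the common zeros in that column are the intersection.
  x = 0: f ≡ 0 at y ∈ {1}; g ≡ 0 at y ∈ {1}; common: {1}.
  x = 1: f ≡ 0 at y ∈ {0}; g ≡ 0 at y ∈ {6}; common: ∅.
  x = 2: f ≡ 0 at y ∈ {6}; g ≡ 0 at y ∈ {4}; common: ∅.
  x = 3: f ≡ 0 at y ∈ {5}; g ≡ 0 at y ∈ {2}; common: ∅.
  x = 4: f ≡ 0 at y ∈ {4}; g ≡ 0 at y ∈ {0}; common: ∅.
  x = 5: f ≡ 0 at y ∈ {3}; g ≡ 0 at y ∈ {5}; common: ∅.
  x = 6: f ≡ 0 at y ∈ {2}; g ≡ 0 at y ∈ {3}; common: ∅.
Collecting: common zeros = {(0, 1)}, so the count is 1.
Comparison with the Bézout bound: 1 ≤ 1 = deg(f)·deg(g), as expected for curves with no common component (the bound is attained).


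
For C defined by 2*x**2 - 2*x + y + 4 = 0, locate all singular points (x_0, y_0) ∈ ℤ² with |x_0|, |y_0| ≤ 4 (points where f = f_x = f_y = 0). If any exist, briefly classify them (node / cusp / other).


No singular points in the scanned grid; C is smooth there.

Compute partial derivatives:
  f_x = 4*x - 2.
  f_y = 1.
f_y = 1 is a nonzero constant, so f_y never vanishes: no point (x, y) can satisfy f = f_x = f_y = 0. In particular no (x, y) ∈ {−4, ..., 4}² is singular; the curve is smooth.


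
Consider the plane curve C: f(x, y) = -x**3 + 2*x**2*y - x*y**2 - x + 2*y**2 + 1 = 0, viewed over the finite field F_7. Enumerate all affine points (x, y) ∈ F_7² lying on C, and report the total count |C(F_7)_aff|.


Affine F_7-points: {(1, 2), (1, 3), (2, 2), (5, 6)}; count = 4.

For each of the 49 pairs (x, y) ∈ F_7², evaluate f(x, y) mod 7. Record the zeros.
  x = 0: [0↦1, 1↦3, 2↦2, 3↦5, 4↦5, 5↦2, 6↦3]  zeros at y ∈ ∅
  x = 1: [0↦6, 1↦2, 2↦0, 3↦0, 4↦2, 5↦6, 6↦5]  zeros at y ∈ {2, 3}
  x = 2: [0↦5, 1↦6, 2↦0, 3↦1, 4↦2, 5↦3, 6↦4]  zeros at y ∈ {2}
  x = 3: [0↦6, 1↦2, 2↦3, 3↦2, 4↦6, 5↦1, 6↦1]  zeros at y ∈ ∅
  x = 4: [0↦3, 1↦5, 2↦3, 3↦4, 4↦1, 5↦1, 6↦4]  zeros at y ∈ ∅
  x = 5: [0↦4, 1↦2, 2↦1, 3↦1, 4↦2, 5↦4, 6↦0]  zeros at y ∈ {6}
  x = 6: [0↦3, 1↦1, 2↦5, 3↦1, 4↦3, 5↦4, 6↦4]  zeros at y ∈ ∅
Collecting zeros: affine points = {(1, 2), (1, 3), (2, 2), (5, 6)}.
Total count |C(F_7)_aff| = 4.


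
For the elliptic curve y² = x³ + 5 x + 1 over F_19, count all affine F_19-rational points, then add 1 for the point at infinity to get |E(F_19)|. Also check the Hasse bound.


Affine points = {(0, 1), (0, 18), (1, 8), (1, 11), (2, 0), (3, 9), (3, 10), (4, 3), (4, 16), (6, 0), (10, 5), (10, 14), (11, 0), (16, 4), (16, 15)}; affine count = 15; |E(F_19)| = 16.

Discriminant check: Δ ∝ 4a³ + 27b² = 4·5³ + 27·1² = 4·125 + 27·1 ≡ 14 (mod 19). Nonzero ⇒ E is nonsingular.
For each x ∈ F_19, compute rhs = x³ + 5·x + 1 mod 19, then count y ∈ F_19 with y² ≡ rhs.
  x = 0: rhs = 1, matching y values: 1, 18 (2 points).
  x = 1: rhs = 7, matching y values: 8, 11 (2 points).
  x = 2: rhs = 0, matching y values: 0 (1 points).
  x = 3: rhs = 5, matching y values: 9, 10 (2 points).
  x = 4: rhs = 9, matching y values: 3, 16 (2 points).
  x = 5: rhs = 18, matching y values: none (0 points).
  x = 6: rhs = 0, matching y values: 0 (1 points).
  x = 7: rhs = 18, matching y values: none (0 points).
  x = 8: rhs = 2, matching y values: none (0 points).
  x = 9: rhs = 15, matching y values: none (0 points).
  x = 10: rhs = 6, matching y values: 5, 14 (2 points).
  x = 11: rhs = 0, matching y values: 0 (1 points).
  x = 12: rhs = 3, matching y values: none (0 points).
  x = 13: rhs = 2, matching y values: none (0 points).
  x = 14: rhs = 3, matching y values: none (0 points).
  x = 15: rhs = 12, matching y values: none (0 points).
  x = 16: rhs = 16, matching y values: 4, 15 (2 points).
  x = 17: rhs = 2, matching y values: none (0 points).
  x = 18: rhs = 14, matching y values: none (0 points).
Total affine count: 15.
Full point count |E(F_19)| = 15 + 1 = 16.
Hasse bound: |16 − (19+1)| = |-4| = 4 ≤ 2√19 ≈ 8.7178 ✓.
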